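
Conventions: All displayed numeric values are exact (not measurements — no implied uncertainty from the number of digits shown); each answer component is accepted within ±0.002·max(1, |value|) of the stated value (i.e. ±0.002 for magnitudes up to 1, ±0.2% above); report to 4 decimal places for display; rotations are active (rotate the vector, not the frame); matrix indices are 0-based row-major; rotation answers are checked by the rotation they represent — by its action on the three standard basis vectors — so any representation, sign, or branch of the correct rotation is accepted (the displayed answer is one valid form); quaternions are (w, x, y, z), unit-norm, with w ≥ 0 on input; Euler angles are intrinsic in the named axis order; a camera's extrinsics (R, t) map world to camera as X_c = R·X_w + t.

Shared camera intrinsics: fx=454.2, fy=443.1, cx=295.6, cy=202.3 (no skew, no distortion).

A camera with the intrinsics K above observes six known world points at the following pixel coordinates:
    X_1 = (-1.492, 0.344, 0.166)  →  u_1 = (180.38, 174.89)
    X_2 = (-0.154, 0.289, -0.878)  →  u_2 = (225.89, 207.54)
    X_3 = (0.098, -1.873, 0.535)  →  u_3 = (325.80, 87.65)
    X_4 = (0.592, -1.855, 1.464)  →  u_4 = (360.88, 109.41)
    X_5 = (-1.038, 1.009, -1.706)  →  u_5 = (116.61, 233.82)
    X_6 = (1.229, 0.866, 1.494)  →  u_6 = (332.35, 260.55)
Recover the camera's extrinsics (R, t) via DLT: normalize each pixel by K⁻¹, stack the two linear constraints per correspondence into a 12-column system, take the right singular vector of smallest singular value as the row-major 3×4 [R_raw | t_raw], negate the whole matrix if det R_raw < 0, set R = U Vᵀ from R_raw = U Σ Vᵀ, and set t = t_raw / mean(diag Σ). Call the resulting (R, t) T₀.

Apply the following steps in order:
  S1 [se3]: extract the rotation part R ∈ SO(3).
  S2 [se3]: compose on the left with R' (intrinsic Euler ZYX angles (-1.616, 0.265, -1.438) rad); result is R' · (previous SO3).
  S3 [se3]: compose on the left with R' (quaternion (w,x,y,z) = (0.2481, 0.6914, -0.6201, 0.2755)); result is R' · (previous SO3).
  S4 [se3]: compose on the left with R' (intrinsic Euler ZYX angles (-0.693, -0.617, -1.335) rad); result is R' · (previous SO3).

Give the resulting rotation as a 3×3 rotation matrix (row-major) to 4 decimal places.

rotation (matrix) = ((0.9796, 0.1386, 0.1456), (-0.1863, 0.8983, 0.3980), (-0.0756, -0.4170, 0.9057))

source (pnp_recover): camera pose = R=[0.8874 -0.3861 0.2518; 0.4073 0.9126 -0.0361; -0.2159 0.1346 0.9671], t=(-0.4702, -0.1600, 6.9038)
after S1 (rot_of_se3): [0.8874 -0.3861 0.2518; 0.4073 0.9126 -0.0361; -0.2159 0.1346 0.9671]
after S2 (compose_so3): [-0.1935 0.2813 0.9399; -0.7352 0.5928 -0.3288; -0.6497 -0.7546 0.0921]
after S3 (compose_so3): [0.6680 -0.6224 0.4080; 0.6636 0.2500 -0.7051; 0.3368 0.7417 0.5800]
after S4 (compose_so3): [0.9796 0.1386 0.1456; -0.1863 0.8983 0.3980; -0.0756 -0.4170 0.9057]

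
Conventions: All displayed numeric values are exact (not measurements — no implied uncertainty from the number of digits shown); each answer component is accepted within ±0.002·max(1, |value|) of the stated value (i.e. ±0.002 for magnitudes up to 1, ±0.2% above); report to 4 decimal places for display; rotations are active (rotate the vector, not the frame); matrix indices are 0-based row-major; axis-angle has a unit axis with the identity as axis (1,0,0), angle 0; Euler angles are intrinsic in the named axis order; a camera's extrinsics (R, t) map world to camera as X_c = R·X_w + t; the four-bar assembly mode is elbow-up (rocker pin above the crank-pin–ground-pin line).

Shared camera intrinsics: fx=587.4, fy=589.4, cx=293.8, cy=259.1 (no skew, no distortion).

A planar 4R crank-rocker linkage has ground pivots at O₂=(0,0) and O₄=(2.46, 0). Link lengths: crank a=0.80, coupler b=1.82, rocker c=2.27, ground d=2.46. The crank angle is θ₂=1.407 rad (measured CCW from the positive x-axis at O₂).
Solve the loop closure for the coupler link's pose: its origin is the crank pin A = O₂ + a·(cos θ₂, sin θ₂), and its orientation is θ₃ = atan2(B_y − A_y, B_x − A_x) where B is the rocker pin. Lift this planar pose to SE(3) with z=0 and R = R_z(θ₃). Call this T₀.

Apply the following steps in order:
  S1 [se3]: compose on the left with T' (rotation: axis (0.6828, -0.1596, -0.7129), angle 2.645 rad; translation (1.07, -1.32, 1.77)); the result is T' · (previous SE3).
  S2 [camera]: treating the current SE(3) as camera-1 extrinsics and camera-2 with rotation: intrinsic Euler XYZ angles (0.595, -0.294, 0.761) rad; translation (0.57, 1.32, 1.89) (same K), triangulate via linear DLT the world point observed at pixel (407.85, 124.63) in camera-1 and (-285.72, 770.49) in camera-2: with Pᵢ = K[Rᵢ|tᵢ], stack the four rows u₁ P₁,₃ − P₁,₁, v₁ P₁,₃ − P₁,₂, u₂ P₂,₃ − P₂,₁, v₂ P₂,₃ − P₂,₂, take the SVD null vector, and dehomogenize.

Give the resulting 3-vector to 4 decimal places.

result = (-1.5947, 1.5421, 0.4151)

source (fourbar_fk): coupler pose = R=[0.7285 -0.6850 0.0000; 0.6850 0.7285 0.0000; 0.0000 0.0000 1.0000], t=(0.1305, 0.7893, 0.0000)
after S1 (compose_se3): R=[0.0903 0.1003 -0.9908; -0.9662 -0.2326 -0.1116; -0.2416 0.9674 0.0760], t=(1.1761, -2.0472, 2.0862)
after S2 (triangulate): (-1.5947, 1.5421, 0.4151)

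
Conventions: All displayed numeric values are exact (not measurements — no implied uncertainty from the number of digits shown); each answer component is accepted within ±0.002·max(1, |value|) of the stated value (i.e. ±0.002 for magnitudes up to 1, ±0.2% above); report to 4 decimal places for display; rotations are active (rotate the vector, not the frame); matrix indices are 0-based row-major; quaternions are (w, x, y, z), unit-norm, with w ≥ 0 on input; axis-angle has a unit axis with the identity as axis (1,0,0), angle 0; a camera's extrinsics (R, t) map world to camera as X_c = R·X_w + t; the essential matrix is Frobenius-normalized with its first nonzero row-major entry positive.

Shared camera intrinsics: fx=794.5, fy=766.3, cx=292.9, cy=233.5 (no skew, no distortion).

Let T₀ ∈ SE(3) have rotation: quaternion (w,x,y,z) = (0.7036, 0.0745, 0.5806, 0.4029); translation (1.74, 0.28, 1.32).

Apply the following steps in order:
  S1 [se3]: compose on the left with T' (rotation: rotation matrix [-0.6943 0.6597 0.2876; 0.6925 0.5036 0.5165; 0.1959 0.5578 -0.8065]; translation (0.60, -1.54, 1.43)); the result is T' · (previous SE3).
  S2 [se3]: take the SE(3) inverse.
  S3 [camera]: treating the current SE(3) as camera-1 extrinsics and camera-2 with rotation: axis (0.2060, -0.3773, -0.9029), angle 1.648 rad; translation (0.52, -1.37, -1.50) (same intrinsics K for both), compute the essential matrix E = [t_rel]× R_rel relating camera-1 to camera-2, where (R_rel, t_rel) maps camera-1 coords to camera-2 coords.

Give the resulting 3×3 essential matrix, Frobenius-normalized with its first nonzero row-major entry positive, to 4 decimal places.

matrix = [0.4922 0.3772 0.2562; -0.0009 0.1327 0.3360; 0.3887 0.0125 -0.5177]

after S1 (compose_se3): R=[0.2126 0.9365 -0.2789; -0.0611 0.2976 0.9527; 0.9752 -0.1855 0.1205], t=(-0.0437, 0.4878, 0.8625)
after S2 (invert_se3): R=[0.2126 -0.0611 0.9752; 0.9365 0.2976 -0.1855; -0.2789 0.9527 0.1205], t=(-0.8020, 0.0557, -0.5808)
after S3 (essential): [0.4922 0.3772 0.2562; -0.0009 0.1327 0.3360; 0.3887 0.0125 -0.5177]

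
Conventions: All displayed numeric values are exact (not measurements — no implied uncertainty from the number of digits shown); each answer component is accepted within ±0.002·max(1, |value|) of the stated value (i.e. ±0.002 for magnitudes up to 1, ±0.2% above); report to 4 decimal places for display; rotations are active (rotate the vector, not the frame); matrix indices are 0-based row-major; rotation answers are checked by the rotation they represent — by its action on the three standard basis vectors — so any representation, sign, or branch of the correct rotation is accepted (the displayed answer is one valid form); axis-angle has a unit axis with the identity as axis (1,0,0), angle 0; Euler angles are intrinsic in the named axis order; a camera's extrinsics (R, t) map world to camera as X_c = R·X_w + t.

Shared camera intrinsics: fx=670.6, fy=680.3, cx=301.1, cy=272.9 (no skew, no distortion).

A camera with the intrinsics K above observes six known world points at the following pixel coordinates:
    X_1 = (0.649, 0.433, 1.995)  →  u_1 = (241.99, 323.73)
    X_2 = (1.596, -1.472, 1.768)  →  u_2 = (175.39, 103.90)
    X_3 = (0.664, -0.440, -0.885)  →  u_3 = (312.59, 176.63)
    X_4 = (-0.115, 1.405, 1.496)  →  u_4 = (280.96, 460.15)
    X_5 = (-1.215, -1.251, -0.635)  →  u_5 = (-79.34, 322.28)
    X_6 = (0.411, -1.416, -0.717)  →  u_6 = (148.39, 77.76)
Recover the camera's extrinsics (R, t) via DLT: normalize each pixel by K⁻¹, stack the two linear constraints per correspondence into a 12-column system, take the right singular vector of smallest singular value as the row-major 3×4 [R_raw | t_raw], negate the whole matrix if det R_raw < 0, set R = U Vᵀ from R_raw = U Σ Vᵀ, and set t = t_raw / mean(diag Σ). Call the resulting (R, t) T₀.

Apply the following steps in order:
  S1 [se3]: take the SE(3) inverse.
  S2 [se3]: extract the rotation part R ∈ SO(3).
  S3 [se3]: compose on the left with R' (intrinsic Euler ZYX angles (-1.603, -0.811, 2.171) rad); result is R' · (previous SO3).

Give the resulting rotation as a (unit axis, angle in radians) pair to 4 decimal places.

source (pnp_recover): camera pose = R=[0.6119 0.6698 -0.4207; -0.6891 0.7125 0.1322; 0.3883 0.2090 0.8975], t=(-0.4200, 0.3600, 4.3600)
after S1 (invert_se3): R=[0.6119 -0.6891 0.3883; 0.6698 0.7125 0.2090; -0.4207 0.1322 0.8975], t=(-1.1882, -0.8865, -4.1374)
after S2 (rot_of_se3): [0.6119 -0.6891 0.3883; 0.6698 0.7125 0.2090; -0.4207 0.1322 0.8975]
after S3 (compose_so3): [-0.0262 -0.4840 -0.8747; 0.1525 0.8628 -0.4820; 0.9880 -0.1460 0.0512]

rotation (axis_angle) = ((0.1683, -0.9328, 0.3188), 1.6269)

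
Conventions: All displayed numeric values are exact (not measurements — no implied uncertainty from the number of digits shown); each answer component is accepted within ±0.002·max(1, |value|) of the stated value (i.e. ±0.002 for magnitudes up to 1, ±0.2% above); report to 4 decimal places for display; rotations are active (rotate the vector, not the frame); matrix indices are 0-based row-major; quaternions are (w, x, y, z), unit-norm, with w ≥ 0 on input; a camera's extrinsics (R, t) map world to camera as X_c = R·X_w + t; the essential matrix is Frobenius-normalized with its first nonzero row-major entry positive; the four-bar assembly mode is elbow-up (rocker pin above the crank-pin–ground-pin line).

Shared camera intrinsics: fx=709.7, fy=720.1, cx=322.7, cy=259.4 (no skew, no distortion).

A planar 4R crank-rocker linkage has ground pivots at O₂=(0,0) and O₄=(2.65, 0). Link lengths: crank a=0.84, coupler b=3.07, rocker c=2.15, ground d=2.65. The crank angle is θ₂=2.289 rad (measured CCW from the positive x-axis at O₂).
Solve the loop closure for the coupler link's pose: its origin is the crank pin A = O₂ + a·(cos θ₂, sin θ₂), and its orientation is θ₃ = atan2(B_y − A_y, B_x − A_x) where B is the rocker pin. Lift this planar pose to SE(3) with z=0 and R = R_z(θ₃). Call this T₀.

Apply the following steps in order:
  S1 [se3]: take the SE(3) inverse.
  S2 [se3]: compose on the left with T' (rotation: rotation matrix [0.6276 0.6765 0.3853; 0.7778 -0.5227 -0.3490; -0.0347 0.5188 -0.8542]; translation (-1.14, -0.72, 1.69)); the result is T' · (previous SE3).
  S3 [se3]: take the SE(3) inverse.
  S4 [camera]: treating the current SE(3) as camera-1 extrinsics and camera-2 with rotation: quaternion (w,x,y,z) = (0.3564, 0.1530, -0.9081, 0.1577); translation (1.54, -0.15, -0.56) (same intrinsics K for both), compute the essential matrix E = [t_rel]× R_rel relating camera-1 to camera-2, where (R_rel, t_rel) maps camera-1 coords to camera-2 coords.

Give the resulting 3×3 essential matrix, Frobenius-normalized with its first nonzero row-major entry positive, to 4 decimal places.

source (fourbar_fk): coupler pose = R=[0.8800 -0.4750 0.0000; 0.4750 0.8800 0.0000; 0.0000 0.0000 1.0000], t=(-0.5527, 0.6325, 0.0000)
after S1 (invert_se3): R=[0.8800 0.4750 0.0000; -0.4750 0.8800 0.0000; 0.0000 0.0000 1.0000], t=(0.1860, -0.8192, 0.0000)
after S2 (compose_se3): R=[0.2309 0.8934 0.3853; 0.9327 -0.0905 -0.3490; -0.2769 0.4400 -0.8542], t=(-1.5775, -0.1472, 1.2586)
after S3 (invert_se3): R=[0.2309 0.9327 -0.2769; 0.8934 -0.0905 0.4400; 0.3853 -0.3490 -0.8542], t=(0.8501, 0.8422, 1.6316)
after S4 (essential): [0.4823 -0.2603 -0.1284; 0.1178 0.3284 -0.6043; 0.3500 -0.2702 0.0256]

matrix = [0.4823 -0.2603 -0.1284; 0.1178 0.3284 -0.6043; 0.3500 -0.2702 0.0256]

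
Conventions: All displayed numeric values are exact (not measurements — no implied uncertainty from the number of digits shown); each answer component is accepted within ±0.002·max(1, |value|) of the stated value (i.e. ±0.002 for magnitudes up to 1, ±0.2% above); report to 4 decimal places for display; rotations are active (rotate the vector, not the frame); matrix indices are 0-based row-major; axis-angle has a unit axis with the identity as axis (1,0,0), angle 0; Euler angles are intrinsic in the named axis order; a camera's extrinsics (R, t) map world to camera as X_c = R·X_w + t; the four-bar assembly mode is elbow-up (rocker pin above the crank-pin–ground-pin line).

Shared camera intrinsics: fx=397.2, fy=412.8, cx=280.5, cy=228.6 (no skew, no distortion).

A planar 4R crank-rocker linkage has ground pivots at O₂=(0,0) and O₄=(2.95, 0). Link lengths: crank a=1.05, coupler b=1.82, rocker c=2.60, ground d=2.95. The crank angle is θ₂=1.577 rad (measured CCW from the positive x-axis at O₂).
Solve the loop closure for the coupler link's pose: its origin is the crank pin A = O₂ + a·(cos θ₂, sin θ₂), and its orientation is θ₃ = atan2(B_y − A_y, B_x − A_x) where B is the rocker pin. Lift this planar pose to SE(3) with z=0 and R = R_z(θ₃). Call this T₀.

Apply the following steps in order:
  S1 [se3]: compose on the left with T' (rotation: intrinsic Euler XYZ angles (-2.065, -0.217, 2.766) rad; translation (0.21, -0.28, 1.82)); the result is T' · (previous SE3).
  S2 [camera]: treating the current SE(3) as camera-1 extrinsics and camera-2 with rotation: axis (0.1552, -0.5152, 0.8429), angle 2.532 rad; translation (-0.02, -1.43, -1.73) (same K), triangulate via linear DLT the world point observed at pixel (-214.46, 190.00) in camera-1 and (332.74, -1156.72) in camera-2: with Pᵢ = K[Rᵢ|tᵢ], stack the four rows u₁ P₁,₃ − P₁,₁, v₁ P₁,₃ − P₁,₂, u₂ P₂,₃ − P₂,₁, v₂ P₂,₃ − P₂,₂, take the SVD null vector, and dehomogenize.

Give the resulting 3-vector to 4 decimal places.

source (fourbar_fk): coupler pose = R=[0.8050 -0.5933 0.0000; 0.5933 0.8050 0.0000; 0.0000 0.0000 1.0000], t=(-0.0065, 1.0500, 0.0000)
after S1 (compose_se3): R=[-0.9438 0.2506 -0.2153; -0.0615 0.5071 0.8597; 0.3246 0.8247 -0.4632], t=(-0.1602, 0.1126, 2.7207)
after S2 (triangulate): (1.1486, -1.5890, 0.7313)

result = (1.1486, -1.5890, 0.7313)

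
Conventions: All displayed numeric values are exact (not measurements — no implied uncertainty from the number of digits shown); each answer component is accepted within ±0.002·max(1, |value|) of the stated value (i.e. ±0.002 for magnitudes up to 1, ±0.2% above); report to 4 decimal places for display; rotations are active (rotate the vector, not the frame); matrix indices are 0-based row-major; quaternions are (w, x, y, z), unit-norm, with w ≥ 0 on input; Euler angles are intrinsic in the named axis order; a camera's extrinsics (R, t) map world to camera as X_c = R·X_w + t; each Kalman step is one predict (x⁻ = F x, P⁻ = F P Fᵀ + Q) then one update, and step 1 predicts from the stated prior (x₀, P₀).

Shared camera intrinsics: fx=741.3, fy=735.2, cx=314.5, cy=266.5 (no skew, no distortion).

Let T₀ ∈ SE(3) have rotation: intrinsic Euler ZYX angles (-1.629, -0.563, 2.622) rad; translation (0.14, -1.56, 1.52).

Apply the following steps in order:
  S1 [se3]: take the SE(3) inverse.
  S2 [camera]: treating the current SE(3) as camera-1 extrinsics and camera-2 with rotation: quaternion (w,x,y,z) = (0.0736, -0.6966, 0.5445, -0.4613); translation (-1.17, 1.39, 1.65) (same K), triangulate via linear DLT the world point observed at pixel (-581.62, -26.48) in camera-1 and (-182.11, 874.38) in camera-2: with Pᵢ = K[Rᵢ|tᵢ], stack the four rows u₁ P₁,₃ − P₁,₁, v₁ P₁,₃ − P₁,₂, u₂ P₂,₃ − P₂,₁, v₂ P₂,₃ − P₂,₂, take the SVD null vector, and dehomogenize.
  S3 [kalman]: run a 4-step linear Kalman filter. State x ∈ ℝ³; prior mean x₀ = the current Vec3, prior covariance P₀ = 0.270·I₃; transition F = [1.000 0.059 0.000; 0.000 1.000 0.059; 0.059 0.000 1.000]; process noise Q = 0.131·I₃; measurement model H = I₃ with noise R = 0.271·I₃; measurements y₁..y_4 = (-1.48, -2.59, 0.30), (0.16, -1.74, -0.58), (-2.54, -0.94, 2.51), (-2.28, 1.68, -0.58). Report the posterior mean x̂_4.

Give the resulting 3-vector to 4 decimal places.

result = (-1.9098, 0.1525, 0.1704)

after S1 (invert_se3): R=[-0.0492 -0.8442 0.5337; -0.8511 0.3151 0.4199; -0.5226 -0.4336 -0.7340], t=(-2.1214, -0.0276, 0.5125)
after S2 (triangulate): (-0.1139, -0.6152, -1.6471)
after S3 (kf_track): (-1.9098, 0.1525, 0.1704)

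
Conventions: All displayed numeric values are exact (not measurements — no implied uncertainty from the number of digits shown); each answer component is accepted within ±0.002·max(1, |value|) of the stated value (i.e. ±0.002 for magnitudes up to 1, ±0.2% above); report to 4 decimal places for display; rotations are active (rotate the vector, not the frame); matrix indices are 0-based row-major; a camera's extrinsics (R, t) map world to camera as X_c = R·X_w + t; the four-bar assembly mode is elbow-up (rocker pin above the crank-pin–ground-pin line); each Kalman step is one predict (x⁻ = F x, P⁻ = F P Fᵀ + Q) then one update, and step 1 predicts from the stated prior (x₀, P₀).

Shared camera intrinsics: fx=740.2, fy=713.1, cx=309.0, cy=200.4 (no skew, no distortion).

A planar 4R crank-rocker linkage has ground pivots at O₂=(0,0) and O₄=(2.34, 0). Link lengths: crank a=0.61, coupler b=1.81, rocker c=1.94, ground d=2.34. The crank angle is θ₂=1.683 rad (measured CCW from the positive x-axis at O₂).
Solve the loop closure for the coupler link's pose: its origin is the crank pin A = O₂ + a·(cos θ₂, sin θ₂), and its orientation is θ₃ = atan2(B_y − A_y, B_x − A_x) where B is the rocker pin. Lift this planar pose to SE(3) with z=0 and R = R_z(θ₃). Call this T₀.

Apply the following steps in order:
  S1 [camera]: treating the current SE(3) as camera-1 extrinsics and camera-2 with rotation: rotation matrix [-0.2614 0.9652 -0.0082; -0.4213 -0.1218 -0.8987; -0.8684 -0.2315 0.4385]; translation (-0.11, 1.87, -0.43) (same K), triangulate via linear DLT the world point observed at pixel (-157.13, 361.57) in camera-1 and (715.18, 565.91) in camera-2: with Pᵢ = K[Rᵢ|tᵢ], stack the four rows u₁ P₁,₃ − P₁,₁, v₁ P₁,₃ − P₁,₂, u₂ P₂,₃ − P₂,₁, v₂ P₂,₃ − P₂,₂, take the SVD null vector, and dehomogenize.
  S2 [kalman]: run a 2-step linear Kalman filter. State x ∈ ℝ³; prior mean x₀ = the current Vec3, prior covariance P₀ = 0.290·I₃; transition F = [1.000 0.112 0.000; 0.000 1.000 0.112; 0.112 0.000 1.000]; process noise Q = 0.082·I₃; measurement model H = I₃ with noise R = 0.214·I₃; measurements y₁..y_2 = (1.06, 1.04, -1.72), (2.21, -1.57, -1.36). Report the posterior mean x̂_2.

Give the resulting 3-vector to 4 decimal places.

result = (1.2288, -0.3583, -0.8910)

source (fourbar_fk): coupler pose = R=[0.8019 -0.5975 0.0000; 0.5975 0.8019 0.0000; 0.0000 0.0000 1.0000], t=(-0.0683, 0.6062, 0.0000)
after S1 (triangulate): (-0.9875, 0.4980, 1.8384)
after S2 (kf_track): (1.2288, -0.3583, -0.8910)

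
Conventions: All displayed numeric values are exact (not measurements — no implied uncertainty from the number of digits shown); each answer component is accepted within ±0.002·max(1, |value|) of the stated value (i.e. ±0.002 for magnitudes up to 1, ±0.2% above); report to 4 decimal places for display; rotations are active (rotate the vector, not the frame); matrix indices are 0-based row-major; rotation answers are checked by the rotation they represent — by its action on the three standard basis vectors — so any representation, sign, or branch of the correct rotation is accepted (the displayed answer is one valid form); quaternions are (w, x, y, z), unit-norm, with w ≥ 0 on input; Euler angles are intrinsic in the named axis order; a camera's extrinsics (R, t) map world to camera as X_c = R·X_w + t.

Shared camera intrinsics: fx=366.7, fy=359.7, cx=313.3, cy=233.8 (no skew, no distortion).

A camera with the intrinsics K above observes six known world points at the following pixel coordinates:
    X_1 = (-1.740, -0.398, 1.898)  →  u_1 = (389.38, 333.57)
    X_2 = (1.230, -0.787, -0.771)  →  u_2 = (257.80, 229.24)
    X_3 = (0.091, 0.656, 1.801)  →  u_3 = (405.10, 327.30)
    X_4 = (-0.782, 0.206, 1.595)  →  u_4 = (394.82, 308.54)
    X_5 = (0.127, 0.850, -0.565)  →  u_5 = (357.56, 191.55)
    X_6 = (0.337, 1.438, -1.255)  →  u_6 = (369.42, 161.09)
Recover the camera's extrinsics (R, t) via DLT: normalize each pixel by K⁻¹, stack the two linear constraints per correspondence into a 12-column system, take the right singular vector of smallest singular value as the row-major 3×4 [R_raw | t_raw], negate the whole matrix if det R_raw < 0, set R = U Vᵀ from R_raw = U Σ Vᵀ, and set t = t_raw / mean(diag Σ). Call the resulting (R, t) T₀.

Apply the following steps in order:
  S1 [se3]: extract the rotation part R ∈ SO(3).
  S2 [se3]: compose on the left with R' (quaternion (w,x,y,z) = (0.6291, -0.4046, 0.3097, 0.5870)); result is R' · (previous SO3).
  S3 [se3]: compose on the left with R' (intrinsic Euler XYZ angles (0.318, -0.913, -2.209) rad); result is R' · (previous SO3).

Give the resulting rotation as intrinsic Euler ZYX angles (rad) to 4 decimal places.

source (pnp_recover): camera pose = R=[-0.1733 0.9324 0.3171; 0.4211 -0.2209 0.8797; 0.8903 0.2860 -0.3544], t=(0.1600, -0.1000, 5.6694)
after S1 (rot_of_se3): [-0.1733 0.9324 0.3171; 0.4211 -0.2209 0.8797; 0.8903 0.2860 -0.3544]
after S2 (compose_so3): [-0.5132 0.3051 -0.8022; 0.6854 0.7083 -0.1691; 0.5166 -0.6366 -0.5726]
after S3 (compose_so3): [0.1146 0.7404 0.6623; -0.3069 -0.6076 0.7325; 0.9448 -0.2873 0.1576]

rotation (euler_zyx) = (-1.2133, -1.2370, -1.0690)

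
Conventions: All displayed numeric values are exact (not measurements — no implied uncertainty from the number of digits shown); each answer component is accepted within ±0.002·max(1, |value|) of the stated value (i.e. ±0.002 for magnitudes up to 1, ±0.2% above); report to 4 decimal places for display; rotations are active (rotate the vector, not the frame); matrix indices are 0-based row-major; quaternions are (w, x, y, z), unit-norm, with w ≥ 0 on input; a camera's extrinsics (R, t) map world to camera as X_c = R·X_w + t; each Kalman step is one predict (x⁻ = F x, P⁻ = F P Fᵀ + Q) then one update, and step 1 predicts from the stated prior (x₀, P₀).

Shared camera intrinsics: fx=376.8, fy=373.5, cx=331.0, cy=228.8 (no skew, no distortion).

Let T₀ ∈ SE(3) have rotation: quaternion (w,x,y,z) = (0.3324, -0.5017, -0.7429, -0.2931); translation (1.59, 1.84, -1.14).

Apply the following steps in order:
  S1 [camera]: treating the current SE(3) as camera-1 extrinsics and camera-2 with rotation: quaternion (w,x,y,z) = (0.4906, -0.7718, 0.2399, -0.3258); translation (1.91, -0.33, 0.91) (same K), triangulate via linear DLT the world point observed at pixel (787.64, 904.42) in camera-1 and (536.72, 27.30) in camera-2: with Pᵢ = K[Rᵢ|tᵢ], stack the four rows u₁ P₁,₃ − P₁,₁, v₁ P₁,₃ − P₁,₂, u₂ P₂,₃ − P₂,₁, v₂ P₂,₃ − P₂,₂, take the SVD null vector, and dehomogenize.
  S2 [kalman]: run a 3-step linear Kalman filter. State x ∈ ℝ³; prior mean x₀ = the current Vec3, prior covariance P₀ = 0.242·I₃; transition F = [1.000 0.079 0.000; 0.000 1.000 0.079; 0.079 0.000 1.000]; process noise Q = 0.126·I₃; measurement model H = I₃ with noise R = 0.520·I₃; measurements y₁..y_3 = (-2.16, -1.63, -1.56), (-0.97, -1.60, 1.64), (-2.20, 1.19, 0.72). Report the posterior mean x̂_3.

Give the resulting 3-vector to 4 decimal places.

result = (-1.2548, -0.4992, 0.0860)

after S1 (triangulate): (0.9686, -1.1626, -1.5485)
after S2 (kf_track): (-1.2548, -0.4992, 0.0860)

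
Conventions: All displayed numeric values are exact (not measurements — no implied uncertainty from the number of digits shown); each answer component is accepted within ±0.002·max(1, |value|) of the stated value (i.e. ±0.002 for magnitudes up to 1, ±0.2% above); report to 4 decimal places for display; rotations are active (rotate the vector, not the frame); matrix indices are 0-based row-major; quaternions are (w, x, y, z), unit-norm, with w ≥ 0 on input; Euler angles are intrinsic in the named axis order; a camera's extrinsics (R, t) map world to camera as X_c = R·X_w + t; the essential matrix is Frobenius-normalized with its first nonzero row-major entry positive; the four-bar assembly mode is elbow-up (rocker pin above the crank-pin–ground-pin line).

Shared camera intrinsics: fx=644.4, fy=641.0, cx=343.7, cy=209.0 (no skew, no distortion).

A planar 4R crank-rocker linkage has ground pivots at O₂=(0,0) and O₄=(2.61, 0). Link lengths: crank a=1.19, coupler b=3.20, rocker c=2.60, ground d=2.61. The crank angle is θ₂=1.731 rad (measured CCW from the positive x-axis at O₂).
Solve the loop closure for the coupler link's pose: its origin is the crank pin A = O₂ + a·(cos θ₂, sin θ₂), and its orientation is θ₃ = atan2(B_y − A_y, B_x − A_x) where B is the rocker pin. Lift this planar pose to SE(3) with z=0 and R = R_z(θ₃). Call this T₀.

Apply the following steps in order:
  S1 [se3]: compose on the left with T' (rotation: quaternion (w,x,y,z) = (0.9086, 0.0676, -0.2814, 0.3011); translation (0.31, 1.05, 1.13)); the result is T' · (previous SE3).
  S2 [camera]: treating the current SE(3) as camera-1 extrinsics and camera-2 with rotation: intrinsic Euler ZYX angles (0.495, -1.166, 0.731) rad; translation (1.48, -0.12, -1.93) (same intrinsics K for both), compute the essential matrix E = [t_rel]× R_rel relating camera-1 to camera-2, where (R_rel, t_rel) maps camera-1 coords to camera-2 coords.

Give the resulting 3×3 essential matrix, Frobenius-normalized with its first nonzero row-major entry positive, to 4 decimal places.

source (fourbar_fk): coupler pose = R=[0.8955 -0.4451 0.0000; 0.4451 0.8955 0.0000; 0.0000 0.0000 1.0000], t=(-0.1898, 1.1748, 0.0000)
after S1 (compose_se3): R=[0.3308 -0.8180 -0.4707; 0.8163 0.4983 -0.2923; 0.4736 -0.2875 0.8325], t=(-0.5028, 1.9044, 0.9704)
after S2 (essential): [0.1263 0.3298 -0.5315; -0.6071 -0.1920 -0.3005; 0.1225 0.1778 -0.2243]

matrix = [0.1263 0.3298 -0.5315; -0.6071 -0.1920 -0.3005; 0.1225 0.1778 -0.2243]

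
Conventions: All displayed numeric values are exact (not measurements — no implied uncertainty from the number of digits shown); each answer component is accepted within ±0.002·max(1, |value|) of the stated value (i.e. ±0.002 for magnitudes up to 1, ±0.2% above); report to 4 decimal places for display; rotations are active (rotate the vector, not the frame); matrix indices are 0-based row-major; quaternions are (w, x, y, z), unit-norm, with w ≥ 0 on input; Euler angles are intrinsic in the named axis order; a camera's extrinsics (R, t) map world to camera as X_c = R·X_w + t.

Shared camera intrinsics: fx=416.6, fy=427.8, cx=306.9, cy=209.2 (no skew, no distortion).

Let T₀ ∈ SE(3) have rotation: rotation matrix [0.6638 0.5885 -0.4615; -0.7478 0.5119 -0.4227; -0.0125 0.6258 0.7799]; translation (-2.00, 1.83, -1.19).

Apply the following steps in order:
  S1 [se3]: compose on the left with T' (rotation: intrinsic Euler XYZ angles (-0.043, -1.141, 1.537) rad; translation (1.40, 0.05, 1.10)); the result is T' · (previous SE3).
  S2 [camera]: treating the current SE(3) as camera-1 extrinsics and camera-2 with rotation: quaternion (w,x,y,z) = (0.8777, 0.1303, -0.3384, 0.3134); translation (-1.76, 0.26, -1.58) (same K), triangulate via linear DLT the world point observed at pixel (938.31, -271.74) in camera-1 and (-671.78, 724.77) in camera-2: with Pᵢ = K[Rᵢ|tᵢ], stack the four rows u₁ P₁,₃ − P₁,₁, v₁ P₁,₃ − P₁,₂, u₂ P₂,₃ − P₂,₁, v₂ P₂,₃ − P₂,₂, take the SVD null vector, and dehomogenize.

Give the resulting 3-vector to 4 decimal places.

after S1 (compose_se3): R=[0.3321 -0.7738 -0.5394; 0.6674 0.5969 -0.4453; 0.6665 -0.2121 0.7147], t=(1.6915, -1.9807, -1.0346)
after S2 (triangulate): (1.8911, 0.1087, 1.1883)

result = (1.8911, 0.1087, 1.1883)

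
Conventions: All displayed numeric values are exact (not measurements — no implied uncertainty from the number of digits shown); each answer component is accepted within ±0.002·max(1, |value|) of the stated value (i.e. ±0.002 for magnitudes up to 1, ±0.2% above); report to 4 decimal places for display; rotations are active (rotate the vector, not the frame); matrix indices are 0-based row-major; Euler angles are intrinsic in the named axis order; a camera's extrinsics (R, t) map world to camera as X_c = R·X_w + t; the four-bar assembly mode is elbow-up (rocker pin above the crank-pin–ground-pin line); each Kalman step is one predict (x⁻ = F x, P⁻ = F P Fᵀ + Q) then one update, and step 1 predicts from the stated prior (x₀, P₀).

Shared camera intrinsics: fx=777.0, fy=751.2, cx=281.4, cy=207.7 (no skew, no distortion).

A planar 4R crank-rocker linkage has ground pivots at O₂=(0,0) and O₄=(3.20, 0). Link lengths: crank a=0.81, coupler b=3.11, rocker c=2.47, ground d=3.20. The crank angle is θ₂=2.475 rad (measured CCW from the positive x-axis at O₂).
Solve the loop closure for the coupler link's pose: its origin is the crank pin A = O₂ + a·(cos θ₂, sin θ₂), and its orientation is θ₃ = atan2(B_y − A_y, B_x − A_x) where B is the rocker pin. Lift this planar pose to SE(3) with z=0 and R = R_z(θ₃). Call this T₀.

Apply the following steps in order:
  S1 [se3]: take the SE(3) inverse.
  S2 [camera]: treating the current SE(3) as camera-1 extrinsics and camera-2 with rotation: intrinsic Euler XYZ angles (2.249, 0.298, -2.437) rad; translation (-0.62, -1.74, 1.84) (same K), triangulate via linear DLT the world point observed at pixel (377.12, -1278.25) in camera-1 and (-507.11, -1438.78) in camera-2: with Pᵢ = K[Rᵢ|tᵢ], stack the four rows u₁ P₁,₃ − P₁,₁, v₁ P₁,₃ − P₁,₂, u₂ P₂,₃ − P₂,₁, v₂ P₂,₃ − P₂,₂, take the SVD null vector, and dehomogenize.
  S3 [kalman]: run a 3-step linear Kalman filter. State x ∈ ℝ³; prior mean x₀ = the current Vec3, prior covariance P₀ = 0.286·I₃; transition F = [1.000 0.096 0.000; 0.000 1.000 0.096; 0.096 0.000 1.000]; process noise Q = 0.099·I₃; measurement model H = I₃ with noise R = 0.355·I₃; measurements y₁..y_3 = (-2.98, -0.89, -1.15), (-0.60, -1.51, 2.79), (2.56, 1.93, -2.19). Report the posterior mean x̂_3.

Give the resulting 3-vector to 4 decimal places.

result = (0.4100, 0.1957, -0.2002)

source (fourbar_fk): coupler pose = R=[0.8465 -0.5324 0.0000; 0.5324 0.8465 0.0000; 0.0000 0.0000 1.0000], t=(-0.6366, 0.5008, 0.0000)
after S1 (invert_se3): R=[0.8465 0.5324 0.0000; -0.5324 0.8465 0.0000; 0.0000 0.0000 1.0000], t=(0.2722, -0.7629, 0.0000)
after S2 (triangulate): (0.5528, -1.1524, 1.0276)
after S3 (kf_track): (0.4100, 0.1957, -0.2002)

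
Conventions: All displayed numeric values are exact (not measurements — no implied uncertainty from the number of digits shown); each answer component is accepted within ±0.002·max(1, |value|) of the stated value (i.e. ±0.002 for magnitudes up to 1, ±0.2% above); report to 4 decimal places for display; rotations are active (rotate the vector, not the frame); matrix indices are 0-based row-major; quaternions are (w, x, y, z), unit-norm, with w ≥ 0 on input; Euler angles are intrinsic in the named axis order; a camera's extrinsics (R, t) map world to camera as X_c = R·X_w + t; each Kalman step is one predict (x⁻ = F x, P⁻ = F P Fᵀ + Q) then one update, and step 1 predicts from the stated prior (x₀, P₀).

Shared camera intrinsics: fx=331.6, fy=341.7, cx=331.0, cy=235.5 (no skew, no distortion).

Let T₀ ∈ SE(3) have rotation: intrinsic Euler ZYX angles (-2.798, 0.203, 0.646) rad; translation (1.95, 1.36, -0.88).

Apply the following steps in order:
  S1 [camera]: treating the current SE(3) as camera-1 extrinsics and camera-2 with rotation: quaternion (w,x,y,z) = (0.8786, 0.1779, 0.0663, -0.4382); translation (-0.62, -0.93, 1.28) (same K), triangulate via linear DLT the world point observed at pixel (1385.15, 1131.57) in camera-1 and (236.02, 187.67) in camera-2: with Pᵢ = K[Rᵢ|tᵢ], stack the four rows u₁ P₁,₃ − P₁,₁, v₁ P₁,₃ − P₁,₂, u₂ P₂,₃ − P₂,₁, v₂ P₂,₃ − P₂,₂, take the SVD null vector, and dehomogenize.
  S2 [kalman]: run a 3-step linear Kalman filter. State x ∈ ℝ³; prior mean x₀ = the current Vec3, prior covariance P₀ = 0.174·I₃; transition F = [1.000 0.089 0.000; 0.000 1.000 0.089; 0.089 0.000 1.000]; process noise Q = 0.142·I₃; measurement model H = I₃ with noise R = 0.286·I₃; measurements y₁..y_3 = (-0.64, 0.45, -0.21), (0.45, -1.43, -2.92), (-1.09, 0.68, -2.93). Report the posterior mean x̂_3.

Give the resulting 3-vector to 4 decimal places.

after S1 (triangulate): (-1.0066, 0.5280, 1.4513)
after S2 (kf_track): (-0.6859, 0.0160, -2.1007)

result = (-0.6859, 0.0160, -2.1007)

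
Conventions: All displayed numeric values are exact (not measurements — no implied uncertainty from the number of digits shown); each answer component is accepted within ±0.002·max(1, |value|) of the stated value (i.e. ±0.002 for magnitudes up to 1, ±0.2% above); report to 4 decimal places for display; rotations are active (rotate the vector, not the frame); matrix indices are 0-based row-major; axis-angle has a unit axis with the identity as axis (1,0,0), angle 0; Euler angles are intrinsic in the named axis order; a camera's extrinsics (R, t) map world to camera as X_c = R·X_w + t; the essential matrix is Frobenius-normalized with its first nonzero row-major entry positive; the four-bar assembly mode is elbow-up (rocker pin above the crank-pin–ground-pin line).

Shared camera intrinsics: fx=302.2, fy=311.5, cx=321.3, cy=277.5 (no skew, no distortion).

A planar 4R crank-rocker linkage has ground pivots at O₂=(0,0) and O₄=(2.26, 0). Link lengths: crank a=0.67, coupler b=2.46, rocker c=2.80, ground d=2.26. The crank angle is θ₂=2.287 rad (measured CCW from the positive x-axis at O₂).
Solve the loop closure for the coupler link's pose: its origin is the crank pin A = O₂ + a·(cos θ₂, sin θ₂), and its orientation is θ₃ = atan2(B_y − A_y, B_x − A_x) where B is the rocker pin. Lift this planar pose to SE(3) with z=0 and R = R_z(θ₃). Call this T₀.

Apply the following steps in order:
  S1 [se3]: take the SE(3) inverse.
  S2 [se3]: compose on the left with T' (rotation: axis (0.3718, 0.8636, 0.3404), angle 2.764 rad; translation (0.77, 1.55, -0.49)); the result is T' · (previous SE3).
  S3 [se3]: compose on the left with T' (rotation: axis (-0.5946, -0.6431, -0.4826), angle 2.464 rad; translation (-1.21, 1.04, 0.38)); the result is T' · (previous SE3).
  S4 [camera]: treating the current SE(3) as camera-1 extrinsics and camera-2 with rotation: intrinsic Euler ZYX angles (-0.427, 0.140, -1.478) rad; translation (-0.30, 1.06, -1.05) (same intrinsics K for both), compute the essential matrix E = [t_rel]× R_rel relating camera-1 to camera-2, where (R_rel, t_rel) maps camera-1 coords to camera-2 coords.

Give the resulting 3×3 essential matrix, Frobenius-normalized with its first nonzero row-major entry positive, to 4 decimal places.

source (fourbar_fk): coupler pose = R=[0.5851 -0.8109 0.0000; 0.8109 0.5851 0.0000; 0.0000 0.0000 1.0000], t=(-0.4399, 0.5054, 0.0000)
after S1 (invert_se3): R=[0.5851 0.8109 0.0000; -0.8109 0.5851 -0.0000; 0.0000 0.0000 1.0000], t=(-0.1524, -0.6524, 0.0000)
after S2 (compose_se3): R=[-0.7885 -0.2484 0.5627; 0.0227 0.9025 0.4301; -0.6147 0.3519 -0.7059], t=(0.5487, 1.1039, -0.9382)
after S3 (compose_se3): R=[0.0747 0.9620 0.2625; -0.8673 0.1926 -0.4590; -0.4921 -0.1934 0.8488], t=(-0.3082, 0.3317, 1.4216)
after S4 (essential): [0.2990 -0.0144 0.6378; -0.0096 0.7038 0.0263; 0.0265 -0.0642 0.0524]

matrix = [0.2990 -0.0144 0.6378; -0.0096 0.7038 0.0263; 0.0265 -0.0642 0.0524]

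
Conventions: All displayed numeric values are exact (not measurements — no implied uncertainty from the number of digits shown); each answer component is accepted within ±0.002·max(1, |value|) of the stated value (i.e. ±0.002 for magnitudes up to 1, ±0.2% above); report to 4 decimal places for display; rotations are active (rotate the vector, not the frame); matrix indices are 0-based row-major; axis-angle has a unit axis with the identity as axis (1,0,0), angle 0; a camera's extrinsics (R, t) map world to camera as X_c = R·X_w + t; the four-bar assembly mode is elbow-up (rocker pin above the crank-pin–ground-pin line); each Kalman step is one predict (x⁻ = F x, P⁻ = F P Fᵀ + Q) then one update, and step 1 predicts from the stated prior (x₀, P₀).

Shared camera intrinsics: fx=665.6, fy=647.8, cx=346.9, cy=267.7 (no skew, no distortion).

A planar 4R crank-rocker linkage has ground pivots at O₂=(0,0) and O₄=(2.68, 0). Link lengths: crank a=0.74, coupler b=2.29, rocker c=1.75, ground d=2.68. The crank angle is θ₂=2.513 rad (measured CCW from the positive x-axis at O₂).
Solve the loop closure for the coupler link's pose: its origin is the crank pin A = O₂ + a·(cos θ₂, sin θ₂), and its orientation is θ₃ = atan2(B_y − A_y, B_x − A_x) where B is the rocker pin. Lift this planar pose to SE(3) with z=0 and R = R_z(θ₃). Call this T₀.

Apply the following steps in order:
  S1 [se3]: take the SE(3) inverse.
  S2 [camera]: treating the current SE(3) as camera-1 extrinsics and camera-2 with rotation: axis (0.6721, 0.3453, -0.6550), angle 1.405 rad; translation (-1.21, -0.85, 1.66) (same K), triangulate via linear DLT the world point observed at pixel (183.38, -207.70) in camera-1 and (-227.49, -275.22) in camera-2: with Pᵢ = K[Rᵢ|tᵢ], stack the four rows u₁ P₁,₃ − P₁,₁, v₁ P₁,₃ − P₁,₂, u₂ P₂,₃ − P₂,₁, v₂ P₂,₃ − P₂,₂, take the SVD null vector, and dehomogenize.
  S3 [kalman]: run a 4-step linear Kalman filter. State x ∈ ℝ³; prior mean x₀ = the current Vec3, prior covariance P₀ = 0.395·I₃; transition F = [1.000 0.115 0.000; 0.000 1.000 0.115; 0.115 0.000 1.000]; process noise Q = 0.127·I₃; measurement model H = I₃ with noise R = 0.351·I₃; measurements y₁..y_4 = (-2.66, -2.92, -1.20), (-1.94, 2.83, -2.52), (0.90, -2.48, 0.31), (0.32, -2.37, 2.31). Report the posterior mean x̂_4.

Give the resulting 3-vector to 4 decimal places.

result = (-0.2347, -1.5527, 0.6154)

source (fourbar_fk): coupler pose = R=[0.9244 -0.3815 0.0000; 0.3815 0.9244 0.0000; 0.0000 0.0000 1.0000], t=(-0.5986, 0.4351, 0.0000)
after S1 (invert_se3): R=[0.9244 0.3815 0.0000; -0.3815 0.9244 0.0000; 0.0000 0.0000 1.0000], t=(0.3873, -0.6306, 0.0000)
after S2 (triangulate): (-0.5200, -0.7119, 1.4856)
after S3 (kf_track): (-0.2347, -1.5527, 0.6154)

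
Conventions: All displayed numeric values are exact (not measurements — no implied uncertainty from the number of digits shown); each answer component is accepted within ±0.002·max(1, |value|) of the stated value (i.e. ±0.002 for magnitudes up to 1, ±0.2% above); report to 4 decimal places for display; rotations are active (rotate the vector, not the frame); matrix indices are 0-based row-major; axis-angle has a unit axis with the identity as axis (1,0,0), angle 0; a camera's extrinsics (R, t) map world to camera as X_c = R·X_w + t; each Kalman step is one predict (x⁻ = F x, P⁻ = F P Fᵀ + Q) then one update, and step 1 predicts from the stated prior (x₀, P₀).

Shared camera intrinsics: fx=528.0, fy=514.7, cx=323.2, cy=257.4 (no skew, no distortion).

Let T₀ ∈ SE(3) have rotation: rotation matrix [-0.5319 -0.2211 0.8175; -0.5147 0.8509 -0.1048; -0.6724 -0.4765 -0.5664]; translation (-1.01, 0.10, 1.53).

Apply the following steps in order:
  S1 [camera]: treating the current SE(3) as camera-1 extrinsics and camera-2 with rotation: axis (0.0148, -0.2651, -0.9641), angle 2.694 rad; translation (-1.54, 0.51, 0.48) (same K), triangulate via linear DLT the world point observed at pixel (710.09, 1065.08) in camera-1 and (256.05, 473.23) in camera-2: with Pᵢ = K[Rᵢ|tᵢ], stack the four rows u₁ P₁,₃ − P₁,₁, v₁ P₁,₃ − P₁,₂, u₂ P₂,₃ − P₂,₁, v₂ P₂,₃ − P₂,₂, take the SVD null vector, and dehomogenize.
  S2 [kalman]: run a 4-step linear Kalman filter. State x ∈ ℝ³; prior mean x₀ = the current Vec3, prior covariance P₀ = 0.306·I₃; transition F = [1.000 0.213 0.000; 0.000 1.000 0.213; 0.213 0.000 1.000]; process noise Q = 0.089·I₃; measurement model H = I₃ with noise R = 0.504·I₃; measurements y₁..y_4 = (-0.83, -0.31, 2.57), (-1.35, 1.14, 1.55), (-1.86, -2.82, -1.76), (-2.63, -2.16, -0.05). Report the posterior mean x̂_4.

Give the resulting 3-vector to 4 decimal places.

after S1 (triangulate): (-1.1584, 1.0547, 1.5827)
after S2 (kf_track): (-2.0607, -1.0509, -0.4155)

result = (-2.0607, -1.0509, -0.4155)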